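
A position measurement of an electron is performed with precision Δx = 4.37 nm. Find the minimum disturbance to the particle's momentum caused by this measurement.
1.207 × 10^-26 kg·m/s

The uncertainty principle implies that measuring position disturbs momentum:
ΔxΔp ≥ ℏ/2

When we measure position with precision Δx, we necessarily introduce a momentum uncertainty:
Δp ≥ ℏ/(2Δx)
Δp_min = (1.055e-34 J·s) / (2 × 4.370e-09 m)
Δp_min = 1.207e-26 kg·m/s

The more precisely we measure position, the greater the momentum disturbance.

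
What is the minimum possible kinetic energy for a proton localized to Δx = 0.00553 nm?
169.630 meV

Localizing a particle requires giving it sufficient momentum uncertainty:

1. From uncertainty principle: Δp ≥ ℏ/(2Δx)
   Δp_min = (1.055e-34 J·s) / (2 × 5.530e-12 m)
   Δp_min = 9.535e-24 kg·m/s

2. This momentum uncertainty corresponds to kinetic energy:
   KE ≈ (Δp)²/(2m) = (9.535e-24)²/(2 × 1.673e-27 kg)
   KE = 2.718e-20 J = 169.630 meV

Tighter localization requires more energy.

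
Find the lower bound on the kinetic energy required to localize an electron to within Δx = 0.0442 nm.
4.875 eV

Localizing a particle requires giving it sufficient momentum uncertainty:

1. From uncertainty principle: Δp ≥ ℏ/(2Δx)
   Δp_min = (1.055e-34 J·s) / (2 × 4.420e-11 m)
   Δp_min = 1.193e-24 kg·m/s

2. This momentum uncertainty corresponds to kinetic energy:
   KE ≈ (Δp)²/(2m) = (1.193e-24)²/(2 × 9.109e-31 kg)
   KE = 7.811e-19 J = 4.875 eV

Tighter localization requires more energy.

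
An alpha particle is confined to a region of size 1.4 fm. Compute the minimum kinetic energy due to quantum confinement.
666.229 keV

Using the uncertainty principle:

1. Position uncertainty: Δx ≈ 1.400e-15 m
2. Minimum momentum uncertainty: Δp = ℏ/(2Δx) = 3.766e-20 kg·m/s
3. Minimum kinetic energy:
   KE = (Δp)²/(2m) = (3.766e-20)²/(2 × 6.645e-27 kg)
   KE = 1.067e-13 J = 666.229 keV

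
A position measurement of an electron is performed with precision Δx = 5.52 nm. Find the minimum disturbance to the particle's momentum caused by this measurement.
9.552 × 10^-27 kg·m/s

The uncertainty principle implies that measuring position disturbs momentum:
ΔxΔp ≥ ℏ/2

When we measure position with precision Δx, we necessarily introduce a momentum uncertainty:
Δp ≥ ℏ/(2Δx)
Δp_min = (1.055e-34 J·s) / (2 × 5.520e-09 m)
Δp_min = 9.552e-27 kg·m/s

The more precisely we measure position, the greater the momentum disturbance.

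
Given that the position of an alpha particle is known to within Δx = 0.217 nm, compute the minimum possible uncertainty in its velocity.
36.569 m/s

Using the Heisenberg uncertainty principle and Δp = mΔv:
ΔxΔp ≥ ℏ/2
Δx(mΔv) ≥ ℏ/2

The minimum uncertainty in velocity is:
Δv_min = ℏ/(2mΔx)
Δv_min = (1.055e-34 J·s) / (2 × 6.645e-27 kg × 2.170e-10 m)
Δv_min = 3.657e+01 m/s = 36.569 m/s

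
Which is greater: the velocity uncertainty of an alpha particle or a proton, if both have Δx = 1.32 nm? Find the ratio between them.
The proton has the larger minimum velocity uncertainty, by a ratio of 4.0.

For both particles, Δp_min = ℏ/(2Δx) = 3.995e-26 kg·m/s (same for both).

The velocity uncertainty is Δv = Δp/m:
- alpha particle: Δv = 3.995e-26 / 6.645e-27 = 6.012e+00 m/s = 6.012 m/s
- proton: Δv = 3.995e-26 / 1.673e-27 = 2.388e+01 m/s = 23.882 m/s

Ratio: 2.388e+01 / 6.012e+00 = 4.0

The lighter particle has larger velocity uncertainty because Δv ∝ 1/m.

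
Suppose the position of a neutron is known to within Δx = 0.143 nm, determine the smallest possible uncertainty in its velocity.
220.148 m/s

Using the Heisenberg uncertainty principle and Δp = mΔv:
ΔxΔp ≥ ℏ/2
Δx(mΔv) ≥ ℏ/2

The minimum uncertainty in velocity is:
Δv_min = ℏ/(2mΔx)
Δv_min = (1.055e-34 J·s) / (2 × 1.675e-27 kg × 1.430e-10 m)
Δv_min = 2.201e+02 m/s = 220.148 m/s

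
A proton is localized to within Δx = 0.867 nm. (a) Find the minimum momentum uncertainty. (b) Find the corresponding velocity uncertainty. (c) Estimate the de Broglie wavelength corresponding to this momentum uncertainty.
(a) Δp_min = 6.082 × 10^-26 kg·m/s
(b) Δv_min = 36.360 m/s
(c) λ_dB = 10.895 nm

Step-by-step:

(a) From the uncertainty principle:
Δp_min = ℏ/(2Δx) = (1.055e-34 J·s)/(2 × 8.670e-10 m) = 6.082e-26 kg·m/s

(b) The velocity uncertainty:
Δv = Δp/m = (6.082e-26 kg·m/s)/(1.673e-27 kg) = 3.636e+01 m/s = 36.360 m/s

(c) The de Broglie wavelength for this momentum:
λ = h/p = (6.626e-34 J·s)/(6.082e-26 kg·m/s) = 1.090e-08 m = 10.895 nm

Note: The de Broglie wavelength is comparable to the localization size, as expected from wave-particle duality.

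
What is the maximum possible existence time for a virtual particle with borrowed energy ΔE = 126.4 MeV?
2.604 ys

Using the energy-time uncertainty principle:
ΔEΔt ≥ ℏ/2

For a virtual particle borrowing energy ΔE, the maximum lifetime is:
Δt_max = ℏ/(2ΔE)

Converting energy:
ΔE = 126.4 MeV = 2.025e-11 J

Δt_max = (1.055e-34 J·s) / (2 × 2.025e-11 J)
Δt_max = 2.604e-24 s = 2.604 ys

Virtual particles with higher borrowed energy exist for shorter times.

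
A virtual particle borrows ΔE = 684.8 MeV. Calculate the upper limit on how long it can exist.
4.806 × 10^-25 s

Using the energy-time uncertainty principle:
ΔEΔt ≥ ℏ/2

For a virtual particle borrowing energy ΔE, the maximum lifetime is:
Δt_max = ℏ/(2ΔE)

Converting energy:
ΔE = 684.8 MeV = 1.097e-10 J

Δt_max = (1.055e-34 J·s) / (2 × 1.097e-10 J)
Δt_max = 4.806e-25 s = 4.806 × 10^-25 s

Virtual particles with higher borrowed energy exist for shorter times.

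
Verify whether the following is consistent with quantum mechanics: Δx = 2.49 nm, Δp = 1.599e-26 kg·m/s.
No, it violates the uncertainty principle (impossible measurement).

Calculate the product ΔxΔp:
ΔxΔp = (2.490e-09 m) × (1.599e-26 kg·m/s)
ΔxΔp = 3.982e-35 J·s

Compare to the minimum allowed value ℏ/2:
ℏ/2 = 5.273e-35 J·s

Since ΔxΔp = 3.982e-35 J·s < 5.273e-35 J·s = ℏ/2,
the measurement violates the uncertainty principle.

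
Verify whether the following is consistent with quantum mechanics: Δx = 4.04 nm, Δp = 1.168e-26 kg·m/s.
No, it violates the uncertainty principle (impossible measurement).

Calculate the product ΔxΔp:
ΔxΔp = (4.040e-09 m) × (1.168e-26 kg·m/s)
ΔxΔp = 4.719e-35 J·s

Compare to the minimum allowed value ℏ/2:
ℏ/2 = 5.273e-35 J·s

Since ΔxΔp = 4.719e-35 J·s < 5.273e-35 J·s = ℏ/2,
the measurement violates the uncertainty principle.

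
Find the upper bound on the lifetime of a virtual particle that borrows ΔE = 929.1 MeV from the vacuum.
3.542 × 10^-25 s

Using the energy-time uncertainty principle:
ΔEΔt ≥ ℏ/2

For a virtual particle borrowing energy ΔE, the maximum lifetime is:
Δt_max = ℏ/(2ΔE)

Converting energy:
ΔE = 929.1 MeV = 1.489e-10 J

Δt_max = (1.055e-34 J·s) / (2 × 1.489e-10 J)
Δt_max = 3.542e-25 s = 3.542 × 10^-25 s

Virtual particles with higher borrowed energy exist for shorter times.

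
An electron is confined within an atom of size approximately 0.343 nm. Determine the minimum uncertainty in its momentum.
1.537 × 10^-25 kg·m/s

Using the Heisenberg uncertainty principle:
ΔxΔp ≥ ℏ/2

With Δx ≈ L = 3.430e-10 m (the confinement size):
Δp_min = ℏ/(2Δx)
Δp_min = (1.055e-34 J·s) / (2 × 3.430e-10 m)
Δp_min = 1.537e-25 kg·m/s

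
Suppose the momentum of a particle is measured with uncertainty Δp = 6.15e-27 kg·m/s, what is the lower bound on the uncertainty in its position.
8.574 nm

Using the Heisenberg uncertainty principle:
ΔxΔp ≥ ℏ/2

The minimum uncertainty in position is:
Δx_min = ℏ/(2Δp)
Δx_min = (1.055e-34 J·s) / (2 × 6.150e-27 kg·m/s)
Δx_min = 8.574e-09 m = 8.574 nm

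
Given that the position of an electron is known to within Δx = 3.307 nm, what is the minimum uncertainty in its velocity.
17.503 km/s

Using the Heisenberg uncertainty principle and Δp = mΔv:
ΔxΔp ≥ ℏ/2
Δx(mΔv) ≥ ℏ/2

The minimum uncertainty in velocity is:
Δv_min = ℏ/(2mΔx)
Δv_min = (1.055e-34 J·s) / (2 × 9.109e-31 kg × 3.307e-09 m)
Δv_min = 1.750e+04 m/s = 17.503 km/s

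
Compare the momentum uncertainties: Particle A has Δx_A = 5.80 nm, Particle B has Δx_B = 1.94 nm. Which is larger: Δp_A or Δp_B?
Particle B has the larger minimum momentum uncertainty, by a factor of 2.99.

For each particle, the minimum momentum uncertainty is Δp_min = ℏ/(2Δx):

Particle A: Δp_A = ℏ/(2×5.800e-09 m) = 9.091e-27 kg·m/s
Particle B: Δp_B = ℏ/(2×1.940e-09 m) = 2.718e-26 kg·m/s

Ratio: Δp_B/Δp_A = 2.99

Since Δp_min ∝ 1/Δx, the particle with smaller position uncertainty (B) has larger momentum uncertainty.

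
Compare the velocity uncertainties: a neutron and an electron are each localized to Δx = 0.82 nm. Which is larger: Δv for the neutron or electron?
The electron has the larger minimum velocity uncertainty, by a ratio of 1838.7.

For both particles, Δp_min = ℏ/(2Δx) = 6.430e-26 kg·m/s (same for both).

The velocity uncertainty is Δv = Δp/m:
- neutron: Δv = 6.430e-26 / 1.675e-27 = 3.839e+01 m/s = 38.392 m/s
- electron: Δv = 6.430e-26 / 9.109e-31 = 7.059e+04 m/s = 70.590 km/s

Ratio: 7.059e+04 / 3.839e+01 = 1838.7

The lighter particle has larger velocity uncertainty because Δv ∝ 1/m.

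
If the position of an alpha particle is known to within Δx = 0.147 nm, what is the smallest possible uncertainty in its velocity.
53.983 m/s

Using the Heisenberg uncertainty principle and Δp = mΔv:
ΔxΔp ≥ ℏ/2
Δx(mΔv) ≥ ℏ/2

The minimum uncertainty in velocity is:
Δv_min = ℏ/(2mΔx)
Δv_min = (1.055e-34 J·s) / (2 × 6.645e-27 kg × 1.470e-10 m)
Δv_min = 5.398e+01 m/s = 53.983 m/s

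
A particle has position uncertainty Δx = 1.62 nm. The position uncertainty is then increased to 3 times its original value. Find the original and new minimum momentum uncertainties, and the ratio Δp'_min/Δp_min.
Original Δp_min = 3.255 × 10^-26 kg·m/s; new Δp'_min = 1.085 × 10^-26 kg·m/s; ratio Δp'_min/Δp_min = 1/3.

From the uncertainty principle ΔxΔp ≥ ℏ/2, the minimum momentum uncertainty is Δp_min = ℏ/(2Δx).

Original (Δx = 1.62 nm = 1.620e-09 m):
Δp_min = (1.055e-34 J·s)/(2 × 1.620e-09 m) = 3.255e-26 kg·m/s

When Δx → 3Δx:
Δp'_min = ℏ/(2 × 3Δx) = (1/3) × ℏ/(2Δx) = (1/3) × Δp_min
Δp'_min = 1/3 × 3.255e-26 kg·m/s = 1.085e-26 kg·m/s

Since Δp_min ∝ 1/Δx, when Δx is increased to 3 times its original value, Δp_min decreases to 1/3 of its original value.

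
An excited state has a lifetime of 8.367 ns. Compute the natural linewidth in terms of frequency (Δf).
9.511 MHz

Using the energy-time uncertainty principle and E = hf:
ΔEΔt ≥ ℏ/2
hΔf·Δt ≥ ℏ/2

The minimum frequency uncertainty is:
Δf = ℏ/(2hτ) = 1/(4πτ)
Δf = 1/(4π × 8.367e-09 s)
Δf = 9.511e+06 Hz = 9.511 MHz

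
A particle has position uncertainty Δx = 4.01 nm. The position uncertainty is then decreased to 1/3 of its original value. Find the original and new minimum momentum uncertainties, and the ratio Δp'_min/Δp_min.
Original Δp_min = 1.315 × 10^-26 kg·m/s; new Δp'_min = 3.945 × 10^-26 kg·m/s; ratio Δp'_min/Δp_min = 3.

From the uncertainty principle ΔxΔp ≥ ℏ/2, the minimum momentum uncertainty is Δp_min = ℏ/(2Δx).

Original (Δx = 4.01 nm = 4.010e-09 m):
Δp_min = (1.055e-34 J·s)/(2 × 4.010e-09 m) = 1.315e-26 kg·m/s

When Δx → (1/3)Δx:
Δp'_min = ℏ/(2 × (1/3)Δx) = 3 × ℏ/(2Δx) = 3 × Δp_min
Δp'_min = 3 × 1.315e-26 kg·m/s = 3.945e-26 kg·m/s

Since Δp_min ∝ 1/Δx, when Δx is decreased to 1/3 of its original value, Δp_min increases to 3 times its original value.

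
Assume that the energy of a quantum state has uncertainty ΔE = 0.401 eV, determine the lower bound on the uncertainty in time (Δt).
820.713 as

Using the energy-time uncertainty principle:
ΔEΔt ≥ ℏ/2

The minimum uncertainty in time is:
Δt_min = ℏ/(2ΔE)
Δt_min = (1.055e-34 J·s) / (2 × 6.425e-20 J)
Δt_min = 8.207e-16 s = 820.713 as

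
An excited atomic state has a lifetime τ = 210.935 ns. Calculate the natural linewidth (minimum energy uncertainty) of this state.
1.560 neV

Using the energy-time uncertainty principle:
ΔEΔt ≥ ℏ/2

The lifetime τ represents the time uncertainty Δt.
The natural linewidth (minimum energy uncertainty) is:

ΔE = ℏ/(2τ)
ΔE = (1.055e-34 J·s) / (2 × 2.109e-07 s)
ΔE = 2.500e-28 J = 1.560 neV

This natural linewidth limits the precision of spectroscopic measurements.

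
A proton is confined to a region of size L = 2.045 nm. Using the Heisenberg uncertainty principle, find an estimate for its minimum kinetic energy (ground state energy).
1.240 μeV

Using the uncertainty principle to estimate ground state energy:

1. The position uncertainty is approximately the confinement size:
   Δx ≈ L = 2.045e-09 m

2. From ΔxΔp ≥ ℏ/2, the minimum momentum uncertainty is:
   Δp ≈ ℏ/(2L) = 2.578e-26 kg·m/s

3. The kinetic energy is approximately:
   KE ≈ (Δp)²/(2m) = (2.578e-26)²/(2 × 1.673e-27 kg)
   KE ≈ 1.987e-25 J = 1.240 μeV

This is an order-of-magnitude estimate of the ground state energy.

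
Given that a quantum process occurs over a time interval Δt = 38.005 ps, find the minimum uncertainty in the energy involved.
8.660 μeV

Using the energy-time uncertainty principle:
ΔEΔt ≥ ℏ/2

The minimum uncertainty in energy is:
ΔE_min = ℏ/(2Δt)
ΔE_min = (1.055e-34 J·s) / (2 × 3.801e-11 s)
ΔE_min = 1.387e-24 J = 8.660 μeV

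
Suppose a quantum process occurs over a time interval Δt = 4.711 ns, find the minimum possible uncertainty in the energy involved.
69.859 neV

Using the energy-time uncertainty principle:
ΔEΔt ≥ ℏ/2

The minimum uncertainty in energy is:
ΔE_min = ℏ/(2Δt)
ΔE_min = (1.055e-34 J·s) / (2 × 4.711e-09 s)
ΔE_min = 1.119e-26 J = 69.859 neV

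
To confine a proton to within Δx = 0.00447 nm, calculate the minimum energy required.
259.621 meV

Localizing a particle requires giving it sufficient momentum uncertainty:

1. From uncertainty principle: Δp ≥ ℏ/(2Δx)
   Δp_min = (1.055e-34 J·s) / (2 × 4.470e-12 m)
   Δp_min = 1.180e-23 kg·m/s

2. This momentum uncertainty corresponds to kinetic energy:
   KE ≈ (Δp)²/(2m) = (1.180e-23)²/(2 × 1.673e-27 kg)
   KE = 4.160e-20 J = 259.621 meV

Tighter localization requires more energy.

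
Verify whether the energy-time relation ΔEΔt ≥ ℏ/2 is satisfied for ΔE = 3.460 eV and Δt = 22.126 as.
No, it violates the uncertainty relation.

Calculate the product ΔEΔt:
ΔE = 3.460 eV = 5.544e-19 J
ΔEΔt = (5.544e-19 J) × (2.213e-17 s)
ΔEΔt = 1.227e-35 J·s

Compare to the minimum allowed value ℏ/2:
ℏ/2 = 5.273e-35 J·s

Since ΔEΔt = 1.227e-35 J·s < 5.273e-35 J·s = ℏ/2,
this violates the uncertainty relation.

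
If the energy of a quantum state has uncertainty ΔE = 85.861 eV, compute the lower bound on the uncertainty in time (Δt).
3.833 as

Using the energy-time uncertainty principle:
ΔEΔt ≥ ℏ/2

The minimum uncertainty in time is:
Δt_min = ℏ/(2ΔE)
Δt_min = (1.055e-34 J·s) / (2 × 1.376e-17 J)
Δt_min = 3.833e-18 s = 3.833 as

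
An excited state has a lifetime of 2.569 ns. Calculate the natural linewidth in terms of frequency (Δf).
30.976 MHz

Using the energy-time uncertainty principle and E = hf:
ΔEΔt ≥ ℏ/2
hΔf·Δt ≥ ℏ/2

The minimum frequency uncertainty is:
Δf = ℏ/(2hτ) = 1/(4πτ)
Δf = 1/(4π × 2.569e-09 s)
Δf = 3.098e+07 Hz = 30.976 MHz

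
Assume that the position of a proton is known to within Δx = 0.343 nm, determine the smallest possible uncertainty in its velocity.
91.908 m/s

Using the Heisenberg uncertainty principle and Δp = mΔv:
ΔxΔp ≥ ℏ/2
Δx(mΔv) ≥ ℏ/2

The minimum uncertainty in velocity is:
Δv_min = ℏ/(2mΔx)
Δv_min = (1.055e-34 J·s) / (2 × 1.673e-27 kg × 3.430e-10 m)
Δv_min = 9.191e+01 m/s = 91.908 m/s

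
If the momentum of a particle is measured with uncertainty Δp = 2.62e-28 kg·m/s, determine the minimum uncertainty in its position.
201.254 nm

Using the Heisenberg uncertainty principle:
ΔxΔp ≥ ℏ/2

The minimum uncertainty in position is:
Δx_min = ℏ/(2Δp)
Δx_min = (1.055e-34 J·s) / (2 × 2.620e-28 kg·m/s)
Δx_min = 2.013e-07 m = 201.254 nm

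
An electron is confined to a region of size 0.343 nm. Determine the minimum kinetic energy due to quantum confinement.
80.961 meV

Using the uncertainty principle:

1. Position uncertainty: Δx ≈ 3.430e-10 m
2. Minimum momentum uncertainty: Δp = ℏ/(2Δx) = 1.537e-25 kg·m/s
3. Minimum kinetic energy:
   KE = (Δp)²/(2m) = (1.537e-25)²/(2 × 9.109e-31 kg)
   KE = 1.297e-20 J = 80.961 meV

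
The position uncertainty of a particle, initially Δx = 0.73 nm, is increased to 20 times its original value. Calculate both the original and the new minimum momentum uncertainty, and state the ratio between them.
Original Δp_min = 7.223 × 10^-26 kg·m/s; new Δp'_min = 3.612 × 10^-27 kg·m/s; ratio Δp'_min/Δp_min = 1/20.

From the uncertainty principle ΔxΔp ≥ ℏ/2, the minimum momentum uncertainty is Δp_min = ℏ/(2Δx).

Original (Δx = 0.73 nm = 7.300e-10 m):
Δp_min = (1.055e-34 J·s)/(2 × 7.300e-10 m) = 7.223e-26 kg·m/s

When Δx → 20Δx:
Δp'_min = ℏ/(2 × 20Δx) = (1/20) × ℏ/(2Δx) = (1/20) × Δp_min
Δp'_min = 1/20 × 7.223e-26 kg·m/s = 3.612e-27 kg·m/s

Since Δp_min ∝ 1/Δx, when Δx is increased to 20 times its original value, Δp_min decreases to 1/20 of its original value.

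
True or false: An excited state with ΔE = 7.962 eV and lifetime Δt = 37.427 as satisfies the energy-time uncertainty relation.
No, it violates the uncertainty relation.

Calculate the product ΔEΔt:
ΔE = 7.962 eV = 1.276e-18 J
ΔEΔt = (1.276e-18 J) × (3.743e-17 s)
ΔEΔt = 4.774e-35 J·s

Compare to the minimum allowed value ℏ/2:
ℏ/2 = 5.273e-35 J·s

Since ΔEΔt = 4.774e-35 J·s < 5.273e-35 J·s = ℏ/2,
this violates the uncertainty relation.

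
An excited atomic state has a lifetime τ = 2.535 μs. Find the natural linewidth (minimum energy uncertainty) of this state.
129.825 peV

Using the energy-time uncertainty principle:
ΔEΔt ≥ ℏ/2

The lifetime τ represents the time uncertainty Δt.
The natural linewidth (minimum energy uncertainty) is:

ΔE = ℏ/(2τ)
ΔE = (1.055e-34 J·s) / (2 × 2.535e-06 s)
ΔE = 2.080e-29 J = 129.825 peV

This natural linewidth limits the precision of spectroscopic measurements.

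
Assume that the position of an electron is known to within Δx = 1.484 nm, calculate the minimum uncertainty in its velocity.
39.005 km/s

Using the Heisenberg uncertainty principle and Δp = mΔv:
ΔxΔp ≥ ℏ/2
Δx(mΔv) ≥ ℏ/2

The minimum uncertainty in velocity is:
Δv_min = ℏ/(2mΔx)
Δv_min = (1.055e-34 J·s) / (2 × 9.109e-31 kg × 1.484e-09 m)
Δv_min = 3.901e+04 m/s = 39.005 km/s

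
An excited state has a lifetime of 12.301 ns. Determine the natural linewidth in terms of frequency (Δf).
6.469 MHz

Using the energy-time uncertainty principle and E = hf:
ΔEΔt ≥ ℏ/2
hΔf·Δt ≥ ℏ/2

The minimum frequency uncertainty is:
Δf = ℏ/(2hτ) = 1/(4πτ)
Δf = 1/(4π × 1.230e-08 s)
Δf = 6.469e+06 Hz = 6.469 MHz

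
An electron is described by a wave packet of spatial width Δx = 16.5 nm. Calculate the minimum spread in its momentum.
3.196 × 10^-27 kg·m/s

For a wave packet, the spatial width Δx and momentum spread Δp are related by the uncertainty principle:
ΔxΔp ≥ ℏ/2

The minimum momentum spread is:
Δp_min = ℏ/(2Δx)
Δp_min = (1.055e-34 J·s) / (2 × 1.650e-08 m)
Δp_min = 3.196e-27 kg·m/s

A wave packet cannot have both a well-defined position and well-defined momentum.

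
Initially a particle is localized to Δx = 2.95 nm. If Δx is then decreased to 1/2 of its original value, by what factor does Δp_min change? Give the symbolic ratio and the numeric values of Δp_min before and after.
Original Δp_min = 1.787 × 10^-26 kg·m/s; new Δp'_min = 3.575 × 10^-26 kg·m/s; ratio Δp'_min/Δp_min = 2.

From the uncertainty principle ΔxΔp ≥ ℏ/2, the minimum momentum uncertainty is Δp_min = ℏ/(2Δx).

Original (Δx = 2.95 nm = 2.950e-09 m):
Δp_min = (1.055e-34 J·s)/(2 × 2.950e-09 m) = 1.787e-26 kg·m/s

When Δx → (1/2)Δx:
Δp'_min = ℏ/(2 × (1/2)Δx) = 2 × ℏ/(2Δx) = 2 × Δp_min
Δp'_min = 2 × 1.787e-26 kg·m/s = 3.575e-26 kg·m/s

Since Δp_min ∝ 1/Δx, when Δx is decreased to 1/2 of its original value, Δp_min increases to 2 times its original value.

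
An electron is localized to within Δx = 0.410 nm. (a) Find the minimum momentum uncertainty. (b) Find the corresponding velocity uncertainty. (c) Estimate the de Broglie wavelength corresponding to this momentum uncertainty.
(a) Δp_min = 1.286 × 10^-25 kg·m/s
(b) Δv_min = 141.180 km/s
(c) λ_dB = 5.152 nm

Step-by-step:

(a) From the uncertainty principle:
Δp_min = ℏ/(2Δx) = (1.055e-34 J·s)/(2 × 4.100e-10 m) = 1.286e-25 kg·m/s

(b) The velocity uncertainty:
Δv = Δp/m = (1.286e-25 kg·m/s)/(9.109e-31 kg) = 1.412e+05 m/s = 141.180 km/s

(c) The de Broglie wavelength for this momentum:
λ = h/p = (6.626e-34 J·s)/(1.286e-25 kg·m/s) = 5.152e-09 m = 5.152 nm

Note: The de Broglie wavelength is comparable to the localization size, as expected from wave-particle duality.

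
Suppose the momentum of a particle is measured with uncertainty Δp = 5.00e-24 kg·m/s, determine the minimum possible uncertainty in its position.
10.546 pm

Using the Heisenberg uncertainty principle:
ΔxΔp ≥ ℏ/2

The minimum uncertainty in position is:
Δx_min = ℏ/(2Δp)
Δx_min = (1.055e-34 J·s) / (2 × 5.000e-24 kg·m/s)
Δx_min = 1.055e-11 m = 10.546 pm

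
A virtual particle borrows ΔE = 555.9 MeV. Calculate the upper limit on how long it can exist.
5.920 × 10^-25 s

Using the energy-time uncertainty principle:
ΔEΔt ≥ ℏ/2

For a virtual particle borrowing energy ΔE, the maximum lifetime is:
Δt_max = ℏ/(2ΔE)

Converting energy:
ΔE = 555.9 MeV = 8.906e-11 J

Δt_max = (1.055e-34 J·s) / (2 × 8.906e-11 J)
Δt_max = 5.920e-25 s = 5.920 × 10^-25 s

Virtual particles with higher borrowed energy exist for shorter times.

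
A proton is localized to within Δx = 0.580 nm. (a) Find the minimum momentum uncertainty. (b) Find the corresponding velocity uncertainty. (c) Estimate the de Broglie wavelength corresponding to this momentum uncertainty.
(a) Δp_min = 9.091 × 10^-26 kg·m/s
(b) Δv_min = 54.353 m/s
(c) λ_dB = 7.288 nm

Step-by-step:

(a) From the uncertainty principle:
Δp_min = ℏ/(2Δx) = (1.055e-34 J·s)/(2 × 5.800e-10 m) = 9.091e-26 kg·m/s

(b) The velocity uncertainty:
Δv = Δp/m = (9.091e-26 kg·m/s)/(1.673e-27 kg) = 5.435e+01 m/s = 54.353 m/s

(c) The de Broglie wavelength for this momentum:
λ = h/p = (6.626e-34 J·s)/(9.091e-26 kg·m/s) = 7.288e-09 m = 7.288 nm

Note: The de Broglie wavelength is comparable to the localization size, as expected from wave-particle duality.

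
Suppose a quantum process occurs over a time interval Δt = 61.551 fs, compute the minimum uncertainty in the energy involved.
5.347 meV

Using the energy-time uncertainty principle:
ΔEΔt ≥ ℏ/2

The minimum uncertainty in energy is:
ΔE_min = ℏ/(2Δt)
ΔE_min = (1.055e-34 J·s) / (2 × 6.155e-14 s)
ΔE_min = 8.567e-22 J = 5.347 meV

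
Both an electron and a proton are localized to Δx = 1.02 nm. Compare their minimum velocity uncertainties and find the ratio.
The electron has the larger minimum velocity uncertainty, by a ratio of 1836.2.

For both particles, Δp_min = ℏ/(2Δx) = 5.169e-26 kg·m/s (same for both).

The velocity uncertainty is Δv = Δp/m:
- electron: Δv = 5.169e-26 / 9.109e-31 = 5.675e+04 m/s = 56.749 km/s
- proton: Δv = 5.169e-26 / 1.673e-27 = 3.091e+01 m/s = 30.906 m/s

Ratio: 5.675e+04 / 3.091e+01 = 1836.2

The lighter particle has larger velocity uncertainty because Δv ∝ 1/m.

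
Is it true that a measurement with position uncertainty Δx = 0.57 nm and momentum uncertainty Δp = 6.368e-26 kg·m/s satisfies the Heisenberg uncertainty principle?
No, it violates the uncertainty principle (impossible measurement).

Calculate the product ΔxΔp:
ΔxΔp = (5.700e-10 m) × (6.368e-26 kg·m/s)
ΔxΔp = 3.630e-35 J·s

Compare to the minimum allowed value ℏ/2:
ℏ/2 = 5.273e-35 J·s

Since ΔxΔp = 3.630e-35 J·s < 5.273e-35 J·s = ℏ/2,
the measurement violates the uncertainty principle.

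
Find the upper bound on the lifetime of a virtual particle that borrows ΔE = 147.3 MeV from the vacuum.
2.234 ys

Using the energy-time uncertainty principle:
ΔEΔt ≥ ℏ/2

For a virtual particle borrowing energy ΔE, the maximum lifetime is:
Δt_max = ℏ/(2ΔE)

Converting energy:
ΔE = 147.3 MeV = 2.360e-11 J

Δt_max = (1.055e-34 J·s) / (2 × 2.360e-11 J)
Δt_max = 2.234e-24 s = 2.234 ys

Virtual particles with higher borrowed energy exist for shorter times.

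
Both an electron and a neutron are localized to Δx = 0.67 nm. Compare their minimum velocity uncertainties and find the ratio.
The electron has the larger minimum velocity uncertainty, by a ratio of 1838.7.

For both particles, Δp_min = ℏ/(2Δx) = 7.870e-26 kg·m/s (same for both).

The velocity uncertainty is Δv = Δp/m:
- electron: Δv = 7.870e-26 / 9.109e-31 = 8.639e+04 m/s = 86.394 km/s
- neutron: Δv = 7.870e-26 / 1.675e-27 = 4.699e+01 m/s = 46.987 m/s

Ratio: 8.639e+04 / 4.699e+01 = 1838.7

The lighter particle has larger velocity uncertainty because Δv ∝ 1/m.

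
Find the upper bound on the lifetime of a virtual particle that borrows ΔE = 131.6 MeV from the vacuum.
2.501 ys

Using the energy-time uncertainty principle:
ΔEΔt ≥ ℏ/2

For a virtual particle borrowing energy ΔE, the maximum lifetime is:
Δt_max = ℏ/(2ΔE)

Converting energy:
ΔE = 131.6 MeV = 2.108e-11 J

Δt_max = (1.055e-34 J·s) / (2 × 2.108e-11 J)
Δt_max = 2.501e-24 s = 2.501 ys

Virtual particles with higher borrowed energy exist for shorter times.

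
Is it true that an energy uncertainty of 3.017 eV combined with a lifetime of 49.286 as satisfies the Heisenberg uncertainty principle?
No, it violates the uncertainty relation.

Calculate the product ΔEΔt:
ΔE = 3.017 eV = 4.834e-19 J
ΔEΔt = (4.834e-19 J) × (4.929e-17 s)
ΔEΔt = 2.382e-35 J·s

Compare to the minimum allowed value ℏ/2:
ℏ/2 = 5.273e-35 J·s

Since ΔEΔt = 2.382e-35 J·s < 5.273e-35 J·s = ℏ/2,
this violates the uncertainty relation.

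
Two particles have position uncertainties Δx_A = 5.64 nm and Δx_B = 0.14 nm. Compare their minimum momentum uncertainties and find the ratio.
Particle B has the larger minimum momentum uncertainty, by a factor of 40.29.

For each particle, the minimum momentum uncertainty is Δp_min = ℏ/(2Δx):

Particle A: Δp_A = ℏ/(2×5.640e-09 m) = 9.349e-27 kg·m/s
Particle B: Δp_B = ℏ/(2×1.400e-10 m) = 3.766e-25 kg·m/s

Ratio: Δp_B/Δp_A = 40.29

Since Δp_min ∝ 1/Δx, the particle with smaller position uncertainty (B) has larger momentum uncertainty.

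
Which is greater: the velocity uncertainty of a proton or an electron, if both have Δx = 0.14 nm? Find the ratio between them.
The electron has the larger minimum velocity uncertainty, by a ratio of 1836.2.

For both particles, Δp_min = ℏ/(2Δx) = 3.766e-25 kg·m/s (same for both).

The velocity uncertainty is Δv = Δp/m:
- proton: Δv = 3.766e-25 / 1.673e-27 = 2.252e+02 m/s = 225.175 m/s
- electron: Δv = 3.766e-25 / 9.109e-31 = 4.135e+05 m/s = 413.456 km/s

Ratio: 4.135e+05 / 2.252e+02 = 1836.2

The lighter particle has larger velocity uncertainty because Δv ∝ 1/m.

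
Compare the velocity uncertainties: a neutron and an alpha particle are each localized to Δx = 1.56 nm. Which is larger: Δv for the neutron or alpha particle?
The neutron has the larger minimum velocity uncertainty, by a ratio of 4.0.

For both particles, Δp_min = ℏ/(2Δx) = 3.380e-26 kg·m/s (same for both).

The velocity uncertainty is Δv = Δp/m:
- neutron: Δv = 3.380e-26 / 1.675e-27 = 2.018e+01 m/s = 20.180 m/s
- alpha particle: Δv = 3.380e-26 / 6.645e-27 = 5.087e+00 m/s = 5.087 m/s

Ratio: 2.018e+01 / 5.087e+00 = 4.0

The lighter particle has larger velocity uncertainty because Δv ∝ 1/m.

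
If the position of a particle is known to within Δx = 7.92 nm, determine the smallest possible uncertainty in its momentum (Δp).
6.658 × 10^-27 kg·m/s

Using the Heisenberg uncertainty principle:
ΔxΔp ≥ ℏ/2

The minimum uncertainty in momentum is:
Δp_min = ℏ/(2Δx)
Δp_min = (1.055e-34 J·s) / (2 × 7.920e-09 m)
Δp_min = 6.658e-27 kg·m/s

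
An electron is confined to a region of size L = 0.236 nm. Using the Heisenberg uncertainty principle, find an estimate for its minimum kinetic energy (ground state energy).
171.017 meV

Using the uncertainty principle to estimate ground state energy:

1. The position uncertainty is approximately the confinement size:
   Δx ≈ L = 2.360e-10 m

2. From ΔxΔp ≥ ℏ/2, the minimum momentum uncertainty is:
   Δp ≈ ℏ/(2L) = 2.234e-25 kg·m/s

3. The kinetic energy is approximately:
   KE ≈ (Δp)²/(2m) = (2.234e-25)²/(2 × 9.109e-31 kg)
   KE ≈ 2.740e-20 J = 171.017 meV

This is an order-of-magnitude estimate of the ground state energy.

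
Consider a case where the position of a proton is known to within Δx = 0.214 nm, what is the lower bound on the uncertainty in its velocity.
147.311 m/s

Using the Heisenberg uncertainty principle and Δp = mΔv:
ΔxΔp ≥ ℏ/2
Δx(mΔv) ≥ ℏ/2

The minimum uncertainty in velocity is:
Δv_min = ℏ/(2mΔx)
Δv_min = (1.055e-34 J·s) / (2 × 1.673e-27 kg × 2.140e-10 m)
Δv_min = 1.473e+02 m/s = 147.311 m/s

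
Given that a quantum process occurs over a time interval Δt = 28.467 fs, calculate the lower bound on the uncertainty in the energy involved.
11.561 meV

Using the energy-time uncertainty principle:
ΔEΔt ≥ ℏ/2

The minimum uncertainty in energy is:
ΔE_min = ℏ/(2Δt)
ΔE_min = (1.055e-34 J·s) / (2 × 2.847e-14 s)
ΔE_min = 1.852e-21 J = 11.561 meV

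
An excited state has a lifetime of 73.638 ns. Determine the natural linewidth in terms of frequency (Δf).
1.081 MHz

Using the energy-time uncertainty principle and E = hf:
ΔEΔt ≥ ℏ/2
hΔf·Δt ≥ ℏ/2

The minimum frequency uncertainty is:
Δf = ℏ/(2hτ) = 1/(4πτ)
Δf = 1/(4π × 7.364e-08 s)
Δf = 1.081e+06 Hz = 1.081 MHz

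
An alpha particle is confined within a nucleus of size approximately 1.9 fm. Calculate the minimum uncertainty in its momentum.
2.775 × 10^-20 kg·m/s

Using the Heisenberg uncertainty principle:
ΔxΔp ≥ ℏ/2

With Δx ≈ L = 1.900e-15 m (the confinement size):
Δp_min = ℏ/(2Δx)
Δp_min = (1.055e-34 J·s) / (2 × 1.900e-15 m)
Δp_min = 2.775e-20 kg·m/s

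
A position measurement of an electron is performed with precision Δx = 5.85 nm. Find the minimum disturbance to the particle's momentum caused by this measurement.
9.013 × 10^-27 kg·m/s

The uncertainty principle implies that measuring position disturbs momentum:
ΔxΔp ≥ ℏ/2

When we measure position with precision Δx, we necessarily introduce a momentum uncertainty:
Δp ≥ ℏ/(2Δx)
Δp_min = (1.055e-34 J·s) / (2 × 5.850e-09 m)
Δp_min = 9.013e-27 kg·m/s

The more precisely we measure position, the greater the momentum disturbance.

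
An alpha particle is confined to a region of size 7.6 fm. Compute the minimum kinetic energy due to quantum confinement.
22.607 keV

Using the uncertainty principle:

1. Position uncertainty: Δx ≈ 7.600e-15 m
2. Minimum momentum uncertainty: Δp = ℏ/(2Δx) = 6.938e-21 kg·m/s
3. Minimum kinetic energy:
   KE = (Δp)²/(2m) = (6.938e-21)²/(2 × 6.645e-27 kg)
   KE = 3.622e-15 J = 22.607 keV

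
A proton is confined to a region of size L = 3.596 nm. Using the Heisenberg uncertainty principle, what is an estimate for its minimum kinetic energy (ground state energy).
401.157 neV

Using the uncertainty principle to estimate ground state energy:

1. The position uncertainty is approximately the confinement size:
   Δx ≈ L = 3.596e-09 m

2. From ΔxΔp ≥ ℏ/2, the minimum momentum uncertainty is:
   Δp ≈ ℏ/(2L) = 1.466e-26 kg·m/s

3. The kinetic energy is approximately:
   KE ≈ (Δp)²/(2m) = (1.466e-26)²/(2 × 1.673e-27 kg)
   KE ≈ 6.427e-26 J = 401.157 neV

This is an order-of-magnitude estimate of the ground state energy.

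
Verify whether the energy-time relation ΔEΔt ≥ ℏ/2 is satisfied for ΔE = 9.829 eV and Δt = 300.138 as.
Yes, it satisfies the uncertainty relation.

Calculate the product ΔEΔt:
ΔE = 9.829 eV = 1.575e-18 J
ΔEΔt = (1.575e-18 J) × (3.001e-16 s)
ΔEΔt = 4.727e-34 J·s

Compare to the minimum allowed value ℏ/2:
ℏ/2 = 5.273e-35 J·s

Since ΔEΔt = 4.727e-34 J·s ≥ 5.273e-35 J·s = ℏ/2,
this satisfies the uncertainty relation.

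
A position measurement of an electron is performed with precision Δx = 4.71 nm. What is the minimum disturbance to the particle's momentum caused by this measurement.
1.120 × 10^-26 kg·m/s

The uncertainty principle implies that measuring position disturbs momentum:
ΔxΔp ≥ ℏ/2

When we measure position with precision Δx, we necessarily introduce a momentum uncertainty:
Δp ≥ ℏ/(2Δx)
Δp_min = (1.055e-34 J·s) / (2 × 4.710e-09 m)
Δp_min = 1.120e-26 kg·m/s

The more precisely we measure position, the greater the momentum disturbance.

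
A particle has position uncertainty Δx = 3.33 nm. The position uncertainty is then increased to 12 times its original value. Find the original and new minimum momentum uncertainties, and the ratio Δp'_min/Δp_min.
Original Δp_min = 1.583 × 10^-26 kg·m/s; new Δp'_min = 1.320 × 10^-27 kg·m/s; ratio Δp'_min/Δp_min = 1/12.

From the uncertainty principle ΔxΔp ≥ ℏ/2, the minimum momentum uncertainty is Δp_min = ℏ/(2Δx).

Original (Δx = 3.33 nm = 3.330e-09 m):
Δp_min = (1.055e-34 J·s)/(2 × 3.330e-09 m) = 1.583e-26 kg·m/s

When Δx → 12Δx:
Δp'_min = ℏ/(2 × 12Δx) = (1/12) × ℏ/(2Δx) = (1/12) × Δp_min
Δp'_min = 1/12 × 1.583e-26 kg·m/s = 1.320e-27 kg·m/s

Since Δp_min ∝ 1/Δx, when Δx is increased to 12 times its original value, Δp_min decreases to 1/12 of its original value.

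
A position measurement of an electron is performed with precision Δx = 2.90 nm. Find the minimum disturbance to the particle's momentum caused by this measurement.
1.818 × 10^-26 kg·m/s

The uncertainty principle implies that measuring position disturbs momentum:
ΔxΔp ≥ ℏ/2

When we measure position with precision Δx, we necessarily introduce a momentum uncertainty:
Δp ≥ ℏ/(2Δx)
Δp_min = (1.055e-34 J·s) / (2 × 2.900e-09 m)
Δp_min = 1.818e-26 kg·m/s

The more precisely we measure position, the greater the momentum disturbance.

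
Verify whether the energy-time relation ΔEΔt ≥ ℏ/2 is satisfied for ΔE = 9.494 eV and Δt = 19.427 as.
No, it violates the uncertainty relation.

Calculate the product ΔEΔt:
ΔE = 9.494 eV = 1.521e-18 J
ΔEΔt = (1.521e-18 J) × (1.943e-17 s)
ΔEΔt = 2.955e-35 J·s

Compare to the minimum allowed value ℏ/2:
ℏ/2 = 5.273e-35 J·s

Since ΔEΔt = 2.955e-35 J·s < 5.273e-35 J·s = ℏ/2,
this violates the uncertainty relation.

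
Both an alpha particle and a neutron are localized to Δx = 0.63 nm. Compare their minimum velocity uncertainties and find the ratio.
The neutron has the larger minimum velocity uncertainty, by a ratio of 4.0.

For both particles, Δp_min = ℏ/(2Δx) = 8.370e-26 kg·m/s (same for both).

The velocity uncertainty is Δv = Δp/m:
- alpha particle: Δv = 8.370e-26 / 6.645e-27 = 1.260e+01 m/s = 12.596 m/s
- neutron: Δv = 8.370e-26 / 1.675e-27 = 4.997e+01 m/s = 49.970 m/s

Ratio: 4.997e+01 / 1.260e+01 = 4.0

The lighter particle has larger velocity uncertainty because Δv ∝ 1/m.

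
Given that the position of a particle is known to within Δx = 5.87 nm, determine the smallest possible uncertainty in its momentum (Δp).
8.983 × 10^-27 kg·m/s

Using the Heisenberg uncertainty principle:
ΔxΔp ≥ ℏ/2

The minimum uncertainty in momentum is:
Δp_min = ℏ/(2Δx)
Δp_min = (1.055e-34 J·s) / (2 × 5.870e-09 m)
Δp_min = 8.983e-27 kg·m/s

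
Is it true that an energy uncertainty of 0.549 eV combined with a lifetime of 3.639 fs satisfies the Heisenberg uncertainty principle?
Yes, it satisfies the uncertainty relation.

Calculate the product ΔEΔt:
ΔE = 0.549 eV = 8.796e-20 J
ΔEΔt = (8.796e-20 J) × (3.639e-15 s)
ΔEΔt = 3.201e-34 J·s

Compare to the minimum allowed value ℏ/2:
ℏ/2 = 5.273e-35 J·s

Since ΔEΔt = 3.201e-34 J·s ≥ 5.273e-35 J·s = ℏ/2,
this satisfies the uncertainty relation.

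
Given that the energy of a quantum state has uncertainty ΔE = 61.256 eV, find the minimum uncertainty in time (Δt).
5.373 as

Using the energy-time uncertainty principle:
ΔEΔt ≥ ℏ/2

The minimum uncertainty in time is:
Δt_min = ℏ/(2ΔE)
Δt_min = (1.055e-34 J·s) / (2 × 9.814e-18 J)
Δt_min = 5.373e-18 s = 5.373 as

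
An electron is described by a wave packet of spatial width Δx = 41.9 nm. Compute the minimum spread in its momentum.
1.258 × 10^-27 kg·m/s

For a wave packet, the spatial width Δx and momentum spread Δp are related by the uncertainty principle:
ΔxΔp ≥ ℏ/2

The minimum momentum spread is:
Δp_min = ℏ/(2Δx)
Δp_min = (1.055e-34 J·s) / (2 × 4.190e-08 m)
Δp_min = 1.258e-27 kg·m/s

A wave packet cannot have both a well-defined position and well-defined momentum.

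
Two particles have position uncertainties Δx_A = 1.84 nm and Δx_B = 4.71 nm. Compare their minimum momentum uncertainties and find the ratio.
Particle A has the larger minimum momentum uncertainty, by a factor of 2.56.

For each particle, the minimum momentum uncertainty is Δp_min = ℏ/(2Δx):

Particle A: Δp_A = ℏ/(2×1.840e-09 m) = 2.866e-26 kg·m/s
Particle B: Δp_B = ℏ/(2×4.710e-09 m) = 1.120e-26 kg·m/s

Ratio: Δp_A/Δp_B = 2.56

Since Δp_min ∝ 1/Δx, the particle with smaller position uncertainty (A) has larger momentum uncertainty.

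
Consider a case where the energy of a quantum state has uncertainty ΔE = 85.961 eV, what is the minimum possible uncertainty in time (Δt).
3.829 as

Using the energy-time uncertainty principle:
ΔEΔt ≥ ℏ/2

The minimum uncertainty in time is:
Δt_min = ℏ/(2ΔE)
Δt_min = (1.055e-34 J·s) / (2 × 1.377e-17 J)
Δt_min = 3.829e-18 s = 3.829 as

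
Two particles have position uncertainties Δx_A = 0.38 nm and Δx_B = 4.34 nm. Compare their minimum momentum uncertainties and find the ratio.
Particle A has the larger minimum momentum uncertainty, by a factor of 11.42.

For each particle, the minimum momentum uncertainty is Δp_min = ℏ/(2Δx):

Particle A: Δp_A = ℏ/(2×3.800e-10 m) = 1.388e-25 kg·m/s
Particle B: Δp_B = ℏ/(2×4.340e-09 m) = 1.215e-26 kg·m/s

Ratio: Δp_A/Δp_B = 11.42

Since Δp_min ∝ 1/Δx, the particle with smaller position uncertainty (A) has larger momentum uncertainty.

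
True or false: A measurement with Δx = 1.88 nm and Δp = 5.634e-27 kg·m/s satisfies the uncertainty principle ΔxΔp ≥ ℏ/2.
No, it violates the uncertainty principle (impossible measurement).

Calculate the product ΔxΔp:
ΔxΔp = (1.880e-09 m) × (5.634e-27 kg·m/s)
ΔxΔp = 1.059e-35 J·s

Compare to the minimum allowed value ℏ/2:
ℏ/2 = 5.273e-35 J·s

Since ΔxΔp = 1.059e-35 J·s < 5.273e-35 J·s = ℏ/2,
the measurement violates the uncertainty principle.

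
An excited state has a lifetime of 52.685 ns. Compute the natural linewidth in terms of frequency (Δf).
1.510 MHz

Using the energy-time uncertainty principle and E = hf:
ΔEΔt ≥ ℏ/2
hΔf·Δt ≥ ℏ/2

The minimum frequency uncertainty is:
Δf = ℏ/(2hτ) = 1/(4πτ)
Δf = 1/(4π × 5.269e-08 s)
Δf = 1.510e+06 Hz = 1.510 MHz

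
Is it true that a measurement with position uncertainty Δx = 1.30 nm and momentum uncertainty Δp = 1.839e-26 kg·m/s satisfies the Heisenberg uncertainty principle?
No, it violates the uncertainty principle (impossible measurement).

Calculate the product ΔxΔp:
ΔxΔp = (1.300e-09 m) × (1.839e-26 kg·m/s)
ΔxΔp = 2.391e-35 J·s

Compare to the minimum allowed value ℏ/2:
ℏ/2 = 5.273e-35 J·s

Since ΔxΔp = 2.391e-35 J·s < 5.273e-35 J·s = ℏ/2,
the measurement violates the uncertainty principle.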